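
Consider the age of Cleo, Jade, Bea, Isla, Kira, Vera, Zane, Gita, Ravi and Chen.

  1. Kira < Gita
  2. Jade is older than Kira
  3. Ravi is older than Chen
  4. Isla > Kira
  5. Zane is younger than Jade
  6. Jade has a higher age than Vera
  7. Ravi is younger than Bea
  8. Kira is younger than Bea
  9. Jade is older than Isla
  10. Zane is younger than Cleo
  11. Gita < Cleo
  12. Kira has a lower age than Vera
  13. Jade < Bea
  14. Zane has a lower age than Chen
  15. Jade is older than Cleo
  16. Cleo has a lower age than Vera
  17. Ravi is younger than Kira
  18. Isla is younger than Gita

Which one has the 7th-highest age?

The consecutive relations fix a unique order: Zane < Chen < Ravi < Kira < Isla < Gita < Cleo < Vera < Jade < Bea.
The 7th largest is Kira.

Kira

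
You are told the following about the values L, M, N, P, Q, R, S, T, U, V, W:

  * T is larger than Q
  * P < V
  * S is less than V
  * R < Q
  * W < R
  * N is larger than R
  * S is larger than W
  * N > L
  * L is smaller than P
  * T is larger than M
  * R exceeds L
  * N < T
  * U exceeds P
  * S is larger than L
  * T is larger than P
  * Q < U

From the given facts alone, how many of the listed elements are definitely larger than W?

The elements the relations force above W are R, Q, S, N, U, T, V — no chain reaches any other.
That is 7.

7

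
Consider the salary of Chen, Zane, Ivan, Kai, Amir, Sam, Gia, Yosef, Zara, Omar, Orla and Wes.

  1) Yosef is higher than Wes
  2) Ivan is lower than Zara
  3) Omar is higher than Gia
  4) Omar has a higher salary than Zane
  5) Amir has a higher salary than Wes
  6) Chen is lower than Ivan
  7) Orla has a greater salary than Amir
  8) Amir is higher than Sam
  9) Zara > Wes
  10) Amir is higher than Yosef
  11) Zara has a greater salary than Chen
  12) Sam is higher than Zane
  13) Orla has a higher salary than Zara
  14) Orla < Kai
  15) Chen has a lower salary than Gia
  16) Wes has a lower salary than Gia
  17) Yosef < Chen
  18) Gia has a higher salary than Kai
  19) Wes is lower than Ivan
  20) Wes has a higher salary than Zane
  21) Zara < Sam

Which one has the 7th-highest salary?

The consecutive relations fix a unique order: Zane < Wes < Yosef < Chen < Ivan < Zara < Sam < Amir < Orla < Kai < Gia < Omar.
Counting 7 from the largest end gives Zara.

Zara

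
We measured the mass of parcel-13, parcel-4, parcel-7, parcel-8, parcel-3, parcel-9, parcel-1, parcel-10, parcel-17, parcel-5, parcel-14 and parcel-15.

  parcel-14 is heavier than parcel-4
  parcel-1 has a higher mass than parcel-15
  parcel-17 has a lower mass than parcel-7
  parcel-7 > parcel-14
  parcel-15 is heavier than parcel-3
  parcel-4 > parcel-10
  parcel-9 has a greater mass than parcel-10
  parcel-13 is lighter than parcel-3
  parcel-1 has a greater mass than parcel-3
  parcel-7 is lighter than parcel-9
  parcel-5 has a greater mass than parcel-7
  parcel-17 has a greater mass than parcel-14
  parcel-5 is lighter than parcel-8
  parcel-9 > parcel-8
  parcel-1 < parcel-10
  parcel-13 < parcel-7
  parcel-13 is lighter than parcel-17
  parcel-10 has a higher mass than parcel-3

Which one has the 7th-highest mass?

Chaining the given pairs: parcel-13 < parcel-3 < parcel-15 < parcel-1 < parcel-10 < parcel-4 < parcel-14 < parcel-17 < parcel-7 < parcel-5 < parcel-8 < parcel-9.
The 7th largest is parcel-4.

parcel-4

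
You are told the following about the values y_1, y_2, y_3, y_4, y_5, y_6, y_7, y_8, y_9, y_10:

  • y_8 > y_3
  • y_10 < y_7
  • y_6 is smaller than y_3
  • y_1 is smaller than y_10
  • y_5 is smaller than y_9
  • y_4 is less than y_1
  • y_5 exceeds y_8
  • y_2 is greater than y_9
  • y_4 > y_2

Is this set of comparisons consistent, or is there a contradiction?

consistent

The single ordering y_6 < y_3 < y_8 < y_5 < y_9 < y_2 < y_4 < y_1 < y_10 < y_7 satisfies every listed relation, so no contradiction arises.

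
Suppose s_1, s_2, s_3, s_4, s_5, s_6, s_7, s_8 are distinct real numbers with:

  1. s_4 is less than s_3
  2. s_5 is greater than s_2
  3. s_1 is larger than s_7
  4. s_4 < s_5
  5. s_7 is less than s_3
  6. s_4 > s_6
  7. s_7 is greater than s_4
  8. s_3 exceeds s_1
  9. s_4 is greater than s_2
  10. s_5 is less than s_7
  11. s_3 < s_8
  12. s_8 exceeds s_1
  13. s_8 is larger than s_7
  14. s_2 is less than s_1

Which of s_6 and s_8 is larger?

s_8

s_6 < s_4 and s_4 < s_5 give s_6 < s_5.
Then s_5 < s_7 extends the chain to s_7.
With s_7 < s_1: s_6 < s_4 < s_5 < s_7 < s_1.
With s_1 < s_3: s_6 < s_4 < s_5 < s_7 < s_1 < s_3.
With s_3 < s_8: s_6 < s_4 < s_5 < s_7 < s_1 < s_3 < s_8.
So s_6 < s_8; s_8 is the larger of the two.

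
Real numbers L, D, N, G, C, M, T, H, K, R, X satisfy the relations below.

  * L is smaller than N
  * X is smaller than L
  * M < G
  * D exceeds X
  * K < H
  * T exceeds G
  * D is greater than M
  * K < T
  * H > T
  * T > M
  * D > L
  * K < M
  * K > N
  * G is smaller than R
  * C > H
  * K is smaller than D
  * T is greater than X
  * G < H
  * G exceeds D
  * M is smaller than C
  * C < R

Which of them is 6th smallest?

The consecutive relations fix a unique order: X < L < N < K < M < D < G < T < H < C < R.
Counting 6 from the smallest end gives D.

D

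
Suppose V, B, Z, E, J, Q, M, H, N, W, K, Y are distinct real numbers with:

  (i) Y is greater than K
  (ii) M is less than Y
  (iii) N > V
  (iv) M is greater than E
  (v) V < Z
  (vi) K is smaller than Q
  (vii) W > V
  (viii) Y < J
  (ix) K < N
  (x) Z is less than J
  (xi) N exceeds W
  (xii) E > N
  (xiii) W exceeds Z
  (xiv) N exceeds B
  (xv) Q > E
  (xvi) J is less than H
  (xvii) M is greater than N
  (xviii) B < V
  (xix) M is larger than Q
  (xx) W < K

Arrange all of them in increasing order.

B < V < Z < W < K < N < E < Q < M < Y < J < H

Nothing is placed below B, so it is least; from there B < V; V < Z; Z < W; W < K; K < N; N < E; E < Q; Q < M; M < Y; Y < J; J < H, each given directly.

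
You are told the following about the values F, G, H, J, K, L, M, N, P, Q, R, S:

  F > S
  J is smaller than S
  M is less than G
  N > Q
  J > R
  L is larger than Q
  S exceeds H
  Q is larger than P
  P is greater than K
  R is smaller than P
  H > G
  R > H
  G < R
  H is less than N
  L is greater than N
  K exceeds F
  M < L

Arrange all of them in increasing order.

Nothing is placed below M, so it is least; from there M < G; G < H; H < R; R < J; J < S; S < F; F < K; K < P; P < Q; Q < N; N < L, each given directly.

M < G < H < R < J < S < F < K < P < Q < N < L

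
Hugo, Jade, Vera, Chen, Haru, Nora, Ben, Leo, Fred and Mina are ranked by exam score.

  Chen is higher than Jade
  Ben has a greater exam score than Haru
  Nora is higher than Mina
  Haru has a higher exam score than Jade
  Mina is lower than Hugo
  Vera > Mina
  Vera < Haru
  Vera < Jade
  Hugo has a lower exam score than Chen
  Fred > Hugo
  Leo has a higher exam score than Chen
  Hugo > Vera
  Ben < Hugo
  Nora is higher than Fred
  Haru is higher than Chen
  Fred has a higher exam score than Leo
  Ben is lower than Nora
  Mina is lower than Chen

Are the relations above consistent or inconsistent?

Chaining the given relations yields Haru < Ben < Hugo < Chen, so Haru < Chen. But one relation states Chen < Haru. These cannot both hold.

inconsistent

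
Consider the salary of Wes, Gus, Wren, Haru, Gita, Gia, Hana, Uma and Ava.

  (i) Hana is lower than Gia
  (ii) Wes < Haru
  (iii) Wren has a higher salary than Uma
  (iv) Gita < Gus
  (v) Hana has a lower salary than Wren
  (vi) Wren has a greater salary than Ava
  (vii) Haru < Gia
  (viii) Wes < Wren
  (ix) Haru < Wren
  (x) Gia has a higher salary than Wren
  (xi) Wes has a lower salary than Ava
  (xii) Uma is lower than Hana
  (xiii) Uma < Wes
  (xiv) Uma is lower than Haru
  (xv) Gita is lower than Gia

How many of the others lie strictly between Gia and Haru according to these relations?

1

Chaining upward from Haru reaches: Wren.
Chaining downward from Gia reaches: Uma, Hana, Wes, Ava, Wren, Gita.
Strictly between Haru and Gia are those in both lists: Wren — 1 element.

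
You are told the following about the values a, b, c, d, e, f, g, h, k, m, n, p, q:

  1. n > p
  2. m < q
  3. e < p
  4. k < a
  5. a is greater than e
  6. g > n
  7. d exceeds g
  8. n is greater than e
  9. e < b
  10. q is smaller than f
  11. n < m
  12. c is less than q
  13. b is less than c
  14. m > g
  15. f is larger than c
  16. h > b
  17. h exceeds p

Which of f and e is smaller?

e < p and p < n give e < n.
Then n < g extends the chain to g.
With g < m: e < p < n < g < m.
With m < q: e < p < n < g < m < q.
Then q < f extends the chain to f.
So e < f; e is the smaller of the two.

e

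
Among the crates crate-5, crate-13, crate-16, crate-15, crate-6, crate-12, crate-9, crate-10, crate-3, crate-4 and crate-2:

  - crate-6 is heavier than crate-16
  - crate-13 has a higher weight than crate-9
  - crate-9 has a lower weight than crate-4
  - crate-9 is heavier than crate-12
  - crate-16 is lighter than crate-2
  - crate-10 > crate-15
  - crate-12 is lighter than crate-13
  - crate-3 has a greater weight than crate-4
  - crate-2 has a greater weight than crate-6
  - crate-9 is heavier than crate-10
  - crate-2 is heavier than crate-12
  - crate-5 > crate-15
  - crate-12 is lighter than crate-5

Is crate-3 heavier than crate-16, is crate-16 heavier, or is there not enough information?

Following every chain through crate-16: above crate-16 we get crate-6, crate-2.
crate-3 is not reached, and no chain runs the other way from crate-3 to crate-16.
So the given relations leave the order of crate-16 and crate-3 undetermined.

undetermined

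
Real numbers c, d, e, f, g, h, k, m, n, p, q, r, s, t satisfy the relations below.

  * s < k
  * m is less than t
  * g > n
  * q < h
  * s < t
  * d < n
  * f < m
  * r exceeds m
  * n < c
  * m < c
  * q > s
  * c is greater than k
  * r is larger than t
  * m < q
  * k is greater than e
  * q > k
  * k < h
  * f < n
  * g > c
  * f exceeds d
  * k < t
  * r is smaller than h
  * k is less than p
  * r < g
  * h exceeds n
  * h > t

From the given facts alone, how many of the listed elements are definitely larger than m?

6

Directly above m: q, t, r, c.
One step further: h, g (6 so far).
No other element is forced above m by the given relations, so the count is 6.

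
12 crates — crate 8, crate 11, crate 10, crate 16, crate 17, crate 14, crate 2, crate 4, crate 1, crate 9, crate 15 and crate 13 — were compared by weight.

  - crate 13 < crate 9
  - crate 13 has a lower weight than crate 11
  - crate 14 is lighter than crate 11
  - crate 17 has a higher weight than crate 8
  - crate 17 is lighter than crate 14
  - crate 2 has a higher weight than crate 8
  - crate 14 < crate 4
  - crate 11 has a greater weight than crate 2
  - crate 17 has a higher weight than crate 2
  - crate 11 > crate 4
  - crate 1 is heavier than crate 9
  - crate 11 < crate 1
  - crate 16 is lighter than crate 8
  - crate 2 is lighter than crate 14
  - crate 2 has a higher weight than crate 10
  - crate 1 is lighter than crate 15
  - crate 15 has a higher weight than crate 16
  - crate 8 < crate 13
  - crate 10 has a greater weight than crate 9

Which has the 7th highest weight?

The consecutive relations fix a unique order: crate 16 < crate 8 < crate 13 < crate 9 < crate 10 < crate 2 < crate 17 < crate 14 < crate 4 < crate 11 < crate 1 < crate 15.
Counting 7 from the largest end gives crate 2.

crate 2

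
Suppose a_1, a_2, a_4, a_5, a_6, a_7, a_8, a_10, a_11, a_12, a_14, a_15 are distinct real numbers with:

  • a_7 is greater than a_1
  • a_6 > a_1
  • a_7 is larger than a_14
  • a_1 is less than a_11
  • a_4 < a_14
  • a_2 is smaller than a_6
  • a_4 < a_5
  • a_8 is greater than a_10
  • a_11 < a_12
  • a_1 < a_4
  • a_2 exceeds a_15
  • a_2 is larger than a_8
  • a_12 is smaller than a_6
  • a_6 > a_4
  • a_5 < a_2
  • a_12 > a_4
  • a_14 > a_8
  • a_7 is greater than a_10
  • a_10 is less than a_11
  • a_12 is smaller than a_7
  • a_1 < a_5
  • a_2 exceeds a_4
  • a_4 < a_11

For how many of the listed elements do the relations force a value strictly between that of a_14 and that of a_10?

Chaining upward from a_10 reaches: a_8, a_11, a_12, a_2, a_6, a_7.
Chaining downward from a_14 reaches: a_1, a_4, a_8.
Strictly between a_10 and a_14 are those in both lists: a_8 — 1 element.

1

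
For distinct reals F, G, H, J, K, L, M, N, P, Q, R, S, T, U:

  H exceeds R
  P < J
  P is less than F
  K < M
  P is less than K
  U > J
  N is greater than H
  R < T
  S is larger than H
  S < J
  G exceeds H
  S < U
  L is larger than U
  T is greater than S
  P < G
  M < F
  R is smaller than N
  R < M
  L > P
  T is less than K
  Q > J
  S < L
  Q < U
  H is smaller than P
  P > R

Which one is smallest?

Chaining upward from R: directly above it, H, T, N, P, M; then S, G, J, K, F, L; then Q, U.
That covers every other element, and nothing is given below R, so R is the smallest.

R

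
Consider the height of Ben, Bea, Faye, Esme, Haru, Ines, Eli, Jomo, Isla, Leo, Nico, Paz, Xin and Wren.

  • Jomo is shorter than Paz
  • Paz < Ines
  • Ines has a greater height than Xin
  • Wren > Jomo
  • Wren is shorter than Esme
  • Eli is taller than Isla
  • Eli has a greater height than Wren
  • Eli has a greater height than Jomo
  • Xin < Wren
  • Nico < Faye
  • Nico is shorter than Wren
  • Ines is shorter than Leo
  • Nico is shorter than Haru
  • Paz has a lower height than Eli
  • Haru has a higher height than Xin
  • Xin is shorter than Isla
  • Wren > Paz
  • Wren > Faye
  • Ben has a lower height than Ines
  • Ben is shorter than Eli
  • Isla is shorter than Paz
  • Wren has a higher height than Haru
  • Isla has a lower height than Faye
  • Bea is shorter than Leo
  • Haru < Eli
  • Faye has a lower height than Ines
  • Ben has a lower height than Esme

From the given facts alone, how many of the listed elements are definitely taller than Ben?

4

Directly above Ben: Eli, Esme, Ines.
One step further: Leo (4 so far).
Nothing else is reachable above Ben; 4 in all.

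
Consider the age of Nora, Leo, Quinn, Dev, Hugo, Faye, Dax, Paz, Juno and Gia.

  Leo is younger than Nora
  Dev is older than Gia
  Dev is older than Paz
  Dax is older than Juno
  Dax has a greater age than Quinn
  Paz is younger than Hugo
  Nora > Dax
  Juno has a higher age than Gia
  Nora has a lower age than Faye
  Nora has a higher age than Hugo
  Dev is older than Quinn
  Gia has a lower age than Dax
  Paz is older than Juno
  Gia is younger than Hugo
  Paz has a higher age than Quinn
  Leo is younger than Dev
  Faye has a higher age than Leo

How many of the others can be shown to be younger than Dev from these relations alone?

5

From Dev the given relations immediately reach Quinn, Gia, Leo, Paz.
From those, Juno — 5 in total.
Nothing else is reachable below Dev; 5 in all.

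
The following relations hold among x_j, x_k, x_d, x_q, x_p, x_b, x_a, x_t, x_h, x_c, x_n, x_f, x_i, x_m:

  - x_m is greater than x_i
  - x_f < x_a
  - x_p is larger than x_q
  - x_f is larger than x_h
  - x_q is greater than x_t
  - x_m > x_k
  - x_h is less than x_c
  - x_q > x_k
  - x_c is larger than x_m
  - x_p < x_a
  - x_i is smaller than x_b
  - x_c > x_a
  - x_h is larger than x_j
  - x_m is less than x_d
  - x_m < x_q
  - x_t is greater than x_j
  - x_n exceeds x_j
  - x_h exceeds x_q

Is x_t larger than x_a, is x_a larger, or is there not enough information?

x_a

x_t < x_q and x_q < x_h give x_t < x_h.
With x_h < x_f: x_t < x_q < x_h < x_f.
With x_f < x_a: x_t < x_q < x_h < x_f < x_a.
So x_a is larger.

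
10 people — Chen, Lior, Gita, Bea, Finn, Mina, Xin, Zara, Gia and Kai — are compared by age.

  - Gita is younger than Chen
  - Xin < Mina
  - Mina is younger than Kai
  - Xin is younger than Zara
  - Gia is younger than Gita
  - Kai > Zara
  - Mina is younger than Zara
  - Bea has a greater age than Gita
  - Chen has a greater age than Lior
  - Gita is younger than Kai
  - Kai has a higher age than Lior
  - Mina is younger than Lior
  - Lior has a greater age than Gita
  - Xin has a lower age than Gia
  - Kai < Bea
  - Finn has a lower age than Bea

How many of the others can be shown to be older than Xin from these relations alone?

The elements the relations force above Xin are Mina, Gia, Gita, Lior, Zara, Kai, Bea, Chen — no chain reaches any other.
That is 8.

8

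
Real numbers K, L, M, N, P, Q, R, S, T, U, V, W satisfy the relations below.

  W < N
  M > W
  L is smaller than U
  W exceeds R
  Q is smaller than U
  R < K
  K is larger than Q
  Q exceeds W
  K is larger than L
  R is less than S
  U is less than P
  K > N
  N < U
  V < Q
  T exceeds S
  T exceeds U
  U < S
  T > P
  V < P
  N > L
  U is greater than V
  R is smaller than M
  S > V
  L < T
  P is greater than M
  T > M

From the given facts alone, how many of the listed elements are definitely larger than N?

The elements the relations force above N are U, K, P, S, T — no chain reaches any other.
That is 5.

5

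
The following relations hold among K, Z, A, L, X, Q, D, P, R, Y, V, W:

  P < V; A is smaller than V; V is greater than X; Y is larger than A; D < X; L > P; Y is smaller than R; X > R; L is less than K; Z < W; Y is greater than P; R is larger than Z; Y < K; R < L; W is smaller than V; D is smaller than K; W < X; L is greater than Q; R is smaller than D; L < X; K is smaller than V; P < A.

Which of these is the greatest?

V

P is not greatest since P < V; A is not greatest since A < V; Q is not greatest since Q < L; Z is not greatest since Z < W; Y is not greatest since Y < R; R is not greatest since R < L; D is not greatest since D < K; L is not greatest since L < X; K is not greatest since K < V; W is not greatest since W < V; X is not greatest since X < V.
Only V has nothing above it, so V is the greatest.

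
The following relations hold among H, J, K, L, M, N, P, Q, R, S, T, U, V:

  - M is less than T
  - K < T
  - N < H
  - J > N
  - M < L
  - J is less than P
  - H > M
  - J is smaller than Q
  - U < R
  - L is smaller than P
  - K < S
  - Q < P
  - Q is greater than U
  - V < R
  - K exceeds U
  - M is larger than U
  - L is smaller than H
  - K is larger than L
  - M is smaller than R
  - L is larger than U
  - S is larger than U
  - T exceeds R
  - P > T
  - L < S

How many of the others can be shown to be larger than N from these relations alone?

4

Directly above N: J, H.
One step further: Q, P (4 so far).
No other element is forced above N by the given relations, so the count is 4.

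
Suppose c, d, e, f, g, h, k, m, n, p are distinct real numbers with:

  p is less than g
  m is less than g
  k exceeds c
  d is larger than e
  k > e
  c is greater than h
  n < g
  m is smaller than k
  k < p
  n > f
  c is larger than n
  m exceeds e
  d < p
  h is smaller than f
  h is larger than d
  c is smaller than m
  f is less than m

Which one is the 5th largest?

Chaining the given pairs: e < d < h < f < n < c < m < k < p < g.
Counting 5 from the largest end gives c.

c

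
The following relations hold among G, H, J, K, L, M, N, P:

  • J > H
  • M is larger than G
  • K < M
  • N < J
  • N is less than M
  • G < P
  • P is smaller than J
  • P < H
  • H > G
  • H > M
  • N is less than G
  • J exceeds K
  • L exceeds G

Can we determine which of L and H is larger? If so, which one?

Following every chain through L: below L we get N, G.
H is not reached, and no chain runs the other way from H to L.
So the given relations leave the order of L and H undetermined.

undetermined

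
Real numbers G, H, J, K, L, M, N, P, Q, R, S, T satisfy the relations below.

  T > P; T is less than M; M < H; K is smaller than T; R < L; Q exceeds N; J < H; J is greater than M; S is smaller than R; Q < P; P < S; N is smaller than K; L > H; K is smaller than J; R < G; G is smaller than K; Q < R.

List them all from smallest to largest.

Each adjacent pair is fixed by a given relation: N < Q; Q < P; P < S; S < R; R < G; G < K; K < T; T < M; M < J; J < H; H < L. Chaining them end to end gives the full order.

N < Q < P < S < R < G < K < T < M < J < H < L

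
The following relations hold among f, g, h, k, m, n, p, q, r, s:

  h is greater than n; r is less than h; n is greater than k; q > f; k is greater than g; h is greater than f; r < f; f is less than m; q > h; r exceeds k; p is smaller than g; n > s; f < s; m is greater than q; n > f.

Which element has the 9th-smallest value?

Piecing the relations together gives one ordering: p < g < k < r < f < s < n < h < q < m.
The 9th smallest is q.

q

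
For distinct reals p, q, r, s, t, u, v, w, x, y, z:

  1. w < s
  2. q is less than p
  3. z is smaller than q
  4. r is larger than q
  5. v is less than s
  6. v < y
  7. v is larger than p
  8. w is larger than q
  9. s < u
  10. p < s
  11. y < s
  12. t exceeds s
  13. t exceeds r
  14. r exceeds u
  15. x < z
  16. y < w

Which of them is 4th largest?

The consecutive relations fix a unique order: x < z < q < p < v < y < w < s < u < r < t.
The 4th largest is s.

s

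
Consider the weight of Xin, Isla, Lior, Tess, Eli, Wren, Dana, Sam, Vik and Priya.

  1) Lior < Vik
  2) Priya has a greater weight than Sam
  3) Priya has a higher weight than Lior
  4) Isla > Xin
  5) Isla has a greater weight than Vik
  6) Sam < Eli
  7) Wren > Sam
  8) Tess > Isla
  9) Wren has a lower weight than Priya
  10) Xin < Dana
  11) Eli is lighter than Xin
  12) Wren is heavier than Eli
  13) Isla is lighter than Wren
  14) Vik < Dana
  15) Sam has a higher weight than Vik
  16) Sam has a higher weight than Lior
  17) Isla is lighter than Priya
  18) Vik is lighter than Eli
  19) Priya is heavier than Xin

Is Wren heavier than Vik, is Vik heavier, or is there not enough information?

Vik < Sam and Sam < Eli give Vik < Eli.
With Eli < Xin: Vik < Sam < Eli < Xin.
Then Xin < Isla extends the chain to Isla.
Then Isla < Wren extends the chain to Wren.
So Wren is heavier.

Wren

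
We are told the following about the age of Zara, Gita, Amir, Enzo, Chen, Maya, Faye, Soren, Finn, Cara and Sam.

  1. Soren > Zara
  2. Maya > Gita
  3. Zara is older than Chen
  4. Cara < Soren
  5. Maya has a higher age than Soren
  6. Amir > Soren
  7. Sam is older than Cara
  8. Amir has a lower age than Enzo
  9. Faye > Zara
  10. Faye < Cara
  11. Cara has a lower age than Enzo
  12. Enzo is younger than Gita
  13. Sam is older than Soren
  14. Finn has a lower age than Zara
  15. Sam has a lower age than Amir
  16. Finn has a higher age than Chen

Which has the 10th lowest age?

Gita

Piecing the relations together gives one ordering: Chen < Finn < Zara < Faye < Cara < Soren < Sam < Amir < Enzo < Gita < Maya.
The 10th smallest is Gita.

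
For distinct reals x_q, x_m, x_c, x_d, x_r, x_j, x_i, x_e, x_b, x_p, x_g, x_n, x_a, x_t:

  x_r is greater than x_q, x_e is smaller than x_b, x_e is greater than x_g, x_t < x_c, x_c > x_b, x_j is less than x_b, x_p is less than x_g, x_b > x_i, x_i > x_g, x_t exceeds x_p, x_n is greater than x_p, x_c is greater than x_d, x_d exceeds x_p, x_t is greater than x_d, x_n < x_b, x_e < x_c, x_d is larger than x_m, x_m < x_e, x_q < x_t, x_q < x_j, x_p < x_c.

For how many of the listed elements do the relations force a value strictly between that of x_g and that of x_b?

The relations place x_g below x_b. An element lies strictly between them when it is forced above x_g and also forced below x_b.
Above x_g: {x_i, x_e, x_c}. Below x_b: {x_q, x_p, x_m, x_j, x_i, x_e, x_n}.
Intersection: {x_i, x_e} — 2.

2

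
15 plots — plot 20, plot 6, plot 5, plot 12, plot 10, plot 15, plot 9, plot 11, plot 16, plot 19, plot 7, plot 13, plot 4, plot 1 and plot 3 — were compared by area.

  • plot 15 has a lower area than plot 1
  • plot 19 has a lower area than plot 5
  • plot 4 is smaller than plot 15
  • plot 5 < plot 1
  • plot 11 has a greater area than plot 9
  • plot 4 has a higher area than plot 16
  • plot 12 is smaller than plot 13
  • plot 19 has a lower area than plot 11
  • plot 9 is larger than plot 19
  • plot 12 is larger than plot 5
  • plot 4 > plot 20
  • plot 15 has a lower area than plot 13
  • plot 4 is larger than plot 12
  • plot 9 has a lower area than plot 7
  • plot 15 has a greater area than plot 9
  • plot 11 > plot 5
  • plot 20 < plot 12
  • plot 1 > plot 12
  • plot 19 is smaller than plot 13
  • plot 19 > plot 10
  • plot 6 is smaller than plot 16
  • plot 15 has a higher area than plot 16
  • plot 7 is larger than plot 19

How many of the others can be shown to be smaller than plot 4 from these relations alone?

From plot 4 the given relations immediately reach plot 20, plot 16, plot 12.
From those, plot 6, plot 5 — 5 in total.
From those, plot 19 — 6 in total.
From those, plot 10 — 7 in total.
Nothing else is reachable below plot 4; 7 in all.

7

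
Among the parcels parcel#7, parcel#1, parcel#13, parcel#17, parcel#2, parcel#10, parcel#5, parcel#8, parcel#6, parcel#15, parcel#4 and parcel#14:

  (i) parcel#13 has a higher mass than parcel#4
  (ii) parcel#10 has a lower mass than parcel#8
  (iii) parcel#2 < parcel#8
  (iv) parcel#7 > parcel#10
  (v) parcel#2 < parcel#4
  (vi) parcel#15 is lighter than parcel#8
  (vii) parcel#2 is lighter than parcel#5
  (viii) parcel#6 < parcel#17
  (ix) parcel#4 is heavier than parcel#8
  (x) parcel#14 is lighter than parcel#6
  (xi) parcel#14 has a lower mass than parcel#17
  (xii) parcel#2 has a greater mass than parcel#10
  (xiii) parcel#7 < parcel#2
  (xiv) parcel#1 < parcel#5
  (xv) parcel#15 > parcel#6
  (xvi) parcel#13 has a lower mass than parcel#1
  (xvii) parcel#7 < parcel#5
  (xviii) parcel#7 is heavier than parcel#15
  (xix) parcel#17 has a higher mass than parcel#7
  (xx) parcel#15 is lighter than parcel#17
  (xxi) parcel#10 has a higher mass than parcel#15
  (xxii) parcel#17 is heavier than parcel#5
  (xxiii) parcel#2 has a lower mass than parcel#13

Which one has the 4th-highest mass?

parcel#13

Piecing the relations together gives one ordering: parcel#14 < parcel#6 < parcel#15 < parcel#10 < parcel#7 < parcel#2 < parcel#8 < parcel#4 < parcel#13 < parcel#1 < parcel#5 < parcel#17.
The 4th largest is parcel#13.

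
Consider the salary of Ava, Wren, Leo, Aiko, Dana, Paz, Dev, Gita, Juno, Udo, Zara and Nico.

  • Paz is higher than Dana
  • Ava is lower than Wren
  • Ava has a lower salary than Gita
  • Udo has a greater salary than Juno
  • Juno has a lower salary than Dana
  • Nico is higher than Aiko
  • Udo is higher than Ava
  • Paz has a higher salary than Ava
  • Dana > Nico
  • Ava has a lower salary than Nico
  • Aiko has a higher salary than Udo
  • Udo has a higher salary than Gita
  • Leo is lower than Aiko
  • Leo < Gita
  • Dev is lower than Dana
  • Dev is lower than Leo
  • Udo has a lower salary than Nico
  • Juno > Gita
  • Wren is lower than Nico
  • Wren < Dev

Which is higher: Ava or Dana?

Ava < Wren < Dev < Leo < Gita < Juno < Udo < Aiko < Nico < Dana, by transitivity through Wren, Dev, Leo, Gita, Juno, Udo, Aiko, Nico.
So Ava < Dana; Dana is the higher of the two.

Dana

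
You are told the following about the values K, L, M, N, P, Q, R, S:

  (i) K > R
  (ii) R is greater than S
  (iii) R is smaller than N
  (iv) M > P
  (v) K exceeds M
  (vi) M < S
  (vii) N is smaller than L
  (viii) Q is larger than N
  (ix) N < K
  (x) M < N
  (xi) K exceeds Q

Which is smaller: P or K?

P < M < S < R < N < K, by transitivity through M, S, R, N.
So P < K; P is the smaller of the two.

P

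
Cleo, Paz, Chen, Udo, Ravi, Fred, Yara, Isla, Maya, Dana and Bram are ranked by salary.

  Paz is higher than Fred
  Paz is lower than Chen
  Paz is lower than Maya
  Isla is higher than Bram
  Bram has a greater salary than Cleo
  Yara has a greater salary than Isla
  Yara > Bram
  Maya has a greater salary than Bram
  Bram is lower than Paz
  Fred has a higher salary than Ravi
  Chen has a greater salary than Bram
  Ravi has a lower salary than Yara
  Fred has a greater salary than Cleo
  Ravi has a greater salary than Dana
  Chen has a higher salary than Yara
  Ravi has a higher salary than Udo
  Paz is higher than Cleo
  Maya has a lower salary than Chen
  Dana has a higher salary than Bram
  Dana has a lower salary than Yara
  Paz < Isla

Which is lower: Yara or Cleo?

The relevant relations are Cleo < Bram; Bram < Dana; Dana < Ravi; Ravi < Fred; Fred < Paz; Paz < Isla; Isla < Yara.
Together: Cleo < Bram < Dana < Ravi < Fred < Paz < Isla < Yara.
So Cleo < Yara; Cleo is the lower of the two.

Cleo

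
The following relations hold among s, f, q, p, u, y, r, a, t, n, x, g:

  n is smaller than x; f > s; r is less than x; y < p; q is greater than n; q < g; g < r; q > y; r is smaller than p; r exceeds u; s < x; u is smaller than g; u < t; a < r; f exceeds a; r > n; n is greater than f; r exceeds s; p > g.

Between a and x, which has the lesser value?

Chaining the given relations: a < f < n < q < g < r < x.
So a < x; a is the smaller of the two.

a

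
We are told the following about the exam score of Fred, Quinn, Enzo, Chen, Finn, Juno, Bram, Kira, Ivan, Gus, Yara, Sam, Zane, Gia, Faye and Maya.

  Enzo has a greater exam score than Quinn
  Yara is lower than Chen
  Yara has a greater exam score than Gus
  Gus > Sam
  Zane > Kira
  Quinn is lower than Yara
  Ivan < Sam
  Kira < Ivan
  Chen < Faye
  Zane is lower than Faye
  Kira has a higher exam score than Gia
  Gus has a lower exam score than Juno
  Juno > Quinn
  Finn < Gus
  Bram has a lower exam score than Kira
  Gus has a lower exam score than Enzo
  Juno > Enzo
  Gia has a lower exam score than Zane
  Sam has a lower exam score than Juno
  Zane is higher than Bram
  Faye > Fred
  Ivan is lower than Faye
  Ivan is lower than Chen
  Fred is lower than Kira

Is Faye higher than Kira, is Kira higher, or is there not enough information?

Faye

Kira < Ivan and Ivan < Sam give Kira < Sam.
Then Sam < Gus extends the chain to Gus.
With Gus < Yara: Kira < Ivan < Sam < Gus < Yara.
Then Yara < Chen extends the chain to Chen.
With Chen < Faye: Kira < Ivan < Sam < Gus < Yara < Chen < Faye.
So Faye is higher.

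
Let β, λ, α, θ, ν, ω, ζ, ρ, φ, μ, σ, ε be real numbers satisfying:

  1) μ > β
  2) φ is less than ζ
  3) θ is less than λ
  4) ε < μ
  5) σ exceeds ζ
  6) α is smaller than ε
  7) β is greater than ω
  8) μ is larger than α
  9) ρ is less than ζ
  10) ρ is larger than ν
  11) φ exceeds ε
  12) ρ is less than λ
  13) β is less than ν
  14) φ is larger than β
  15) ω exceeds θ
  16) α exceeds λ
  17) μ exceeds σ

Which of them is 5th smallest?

The consecutive relations fix a unique order: θ < ω < β < ν < ρ < λ < α < ε < φ < ζ < σ < μ.
The 5th smallest is ρ.

ρ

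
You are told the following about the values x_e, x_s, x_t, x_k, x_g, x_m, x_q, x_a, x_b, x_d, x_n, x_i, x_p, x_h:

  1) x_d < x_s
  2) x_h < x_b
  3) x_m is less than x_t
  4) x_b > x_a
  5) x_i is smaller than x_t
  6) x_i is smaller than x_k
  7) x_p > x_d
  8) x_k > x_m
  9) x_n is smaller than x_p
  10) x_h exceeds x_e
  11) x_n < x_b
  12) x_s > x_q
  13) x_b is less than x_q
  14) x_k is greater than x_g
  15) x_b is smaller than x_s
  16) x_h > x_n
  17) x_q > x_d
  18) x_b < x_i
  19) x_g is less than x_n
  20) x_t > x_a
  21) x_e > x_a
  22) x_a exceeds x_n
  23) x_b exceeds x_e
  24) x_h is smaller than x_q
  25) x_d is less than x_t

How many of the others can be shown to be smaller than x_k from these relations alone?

8

The elements the relations force below x_k are x_g, x_n, x_a, x_e, x_h, x_m, x_b, x_i — no chain reaches any other.
That is 8.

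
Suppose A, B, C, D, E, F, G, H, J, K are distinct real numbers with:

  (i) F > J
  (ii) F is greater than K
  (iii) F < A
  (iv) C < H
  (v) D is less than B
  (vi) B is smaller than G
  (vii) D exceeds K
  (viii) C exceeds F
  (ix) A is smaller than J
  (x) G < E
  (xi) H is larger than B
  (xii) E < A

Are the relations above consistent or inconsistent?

Chaining the given relations yields A < J < F, so A < F. But one relation states F < A. These cannot both hold.

inconsistent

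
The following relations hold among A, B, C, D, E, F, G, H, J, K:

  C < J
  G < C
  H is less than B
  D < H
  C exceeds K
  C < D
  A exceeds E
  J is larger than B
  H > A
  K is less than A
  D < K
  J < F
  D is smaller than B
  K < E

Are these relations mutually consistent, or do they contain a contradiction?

inconsistent

We have K < C stated directly, yet also C < D < K by chaining the others — so C < K. Contradiction.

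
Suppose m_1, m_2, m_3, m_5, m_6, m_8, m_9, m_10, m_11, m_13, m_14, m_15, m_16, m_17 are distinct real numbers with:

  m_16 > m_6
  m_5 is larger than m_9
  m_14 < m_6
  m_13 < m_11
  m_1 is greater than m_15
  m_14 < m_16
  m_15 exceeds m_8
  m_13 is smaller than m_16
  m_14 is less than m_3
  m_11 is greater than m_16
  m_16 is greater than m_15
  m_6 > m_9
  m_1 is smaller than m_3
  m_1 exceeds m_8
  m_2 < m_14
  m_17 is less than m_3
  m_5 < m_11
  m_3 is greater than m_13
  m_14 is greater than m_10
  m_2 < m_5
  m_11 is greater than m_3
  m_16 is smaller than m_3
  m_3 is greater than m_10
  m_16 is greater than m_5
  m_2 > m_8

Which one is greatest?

Chaining downward from m_11: directly below it, m_13, m_5, m_16, m_3; then m_9, m_2, m_15, m_1, m_10, m_17, m_14, m_6; then m_8.
That covers every other element, and nothing is given above m_11, so m_11 is the greatest.

m_11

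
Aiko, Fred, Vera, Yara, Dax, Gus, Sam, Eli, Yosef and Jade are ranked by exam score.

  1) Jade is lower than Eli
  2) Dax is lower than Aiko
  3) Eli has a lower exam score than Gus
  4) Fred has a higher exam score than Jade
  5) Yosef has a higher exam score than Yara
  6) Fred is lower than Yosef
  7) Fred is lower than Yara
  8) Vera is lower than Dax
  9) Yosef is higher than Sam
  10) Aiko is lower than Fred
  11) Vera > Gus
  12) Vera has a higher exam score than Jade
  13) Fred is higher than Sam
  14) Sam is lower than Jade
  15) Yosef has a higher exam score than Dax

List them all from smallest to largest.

Each adjacent pair is fixed by a given relation: Sam < Jade; Jade < Eli; Eli < Gus; Gus < Vera; Vera < Dax; Dax < Aiko; Aiko < Fred; Fred < Yara; Yara < Yosef. Chaining them end to end gives the full order.

Sam < Jade < Eli < Gus < Vera < Dax < Aiko < Fred < Yara < Yosef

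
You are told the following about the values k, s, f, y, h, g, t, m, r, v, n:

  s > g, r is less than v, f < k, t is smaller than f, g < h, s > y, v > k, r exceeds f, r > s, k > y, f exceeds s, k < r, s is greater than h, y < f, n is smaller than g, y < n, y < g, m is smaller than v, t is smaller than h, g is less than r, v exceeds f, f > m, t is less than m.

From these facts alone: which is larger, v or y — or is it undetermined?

v

y < n < g < h < s < f < k < r < v, by transitivity through n, g, h, s, f, k, r.
So v is larger.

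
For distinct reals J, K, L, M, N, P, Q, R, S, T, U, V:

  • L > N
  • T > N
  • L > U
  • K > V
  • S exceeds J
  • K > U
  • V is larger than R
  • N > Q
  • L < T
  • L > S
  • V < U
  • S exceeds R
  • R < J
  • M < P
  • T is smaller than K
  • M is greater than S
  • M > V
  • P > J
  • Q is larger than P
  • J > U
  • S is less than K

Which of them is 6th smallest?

M

The consecutive relations fix a unique order: R < V < U < J < S < M < P < Q < N < L < T < K.
The 6th smallest is M.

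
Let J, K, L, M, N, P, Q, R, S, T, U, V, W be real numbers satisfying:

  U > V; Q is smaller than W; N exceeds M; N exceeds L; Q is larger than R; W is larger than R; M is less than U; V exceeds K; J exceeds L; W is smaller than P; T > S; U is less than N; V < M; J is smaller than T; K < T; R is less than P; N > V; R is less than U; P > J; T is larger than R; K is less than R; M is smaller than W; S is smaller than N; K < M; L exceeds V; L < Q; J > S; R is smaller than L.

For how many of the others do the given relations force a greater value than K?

11

From K the given relations immediately reach V, R, M, T.
From those, L, Q, W, U, N, P — 10 in total.
From those, J — 11 in total.
No other element is forced above K by the given relations, so the count is 11.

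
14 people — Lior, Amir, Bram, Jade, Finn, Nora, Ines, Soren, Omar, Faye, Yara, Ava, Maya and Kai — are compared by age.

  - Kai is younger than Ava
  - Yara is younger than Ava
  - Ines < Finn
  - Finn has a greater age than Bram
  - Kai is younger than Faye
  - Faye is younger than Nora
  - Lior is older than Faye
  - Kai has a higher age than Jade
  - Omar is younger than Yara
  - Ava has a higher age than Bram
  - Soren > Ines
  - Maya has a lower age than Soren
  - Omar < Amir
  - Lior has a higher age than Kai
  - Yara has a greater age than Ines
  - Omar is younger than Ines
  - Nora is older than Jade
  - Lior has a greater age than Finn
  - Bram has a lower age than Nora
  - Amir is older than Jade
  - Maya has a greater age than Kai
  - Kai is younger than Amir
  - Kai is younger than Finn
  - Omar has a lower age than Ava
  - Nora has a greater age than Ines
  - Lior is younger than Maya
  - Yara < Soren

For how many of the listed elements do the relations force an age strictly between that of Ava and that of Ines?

1

Chaining upward from Ines reaches: Nora, Finn, Lior, Yara, Maya, Soren.
Chaining downward from Ava reaches: Omar, Bram, Jade, Kai, Yara.
Strictly between Ines and Ava are those in both lists: Yara — 1 element.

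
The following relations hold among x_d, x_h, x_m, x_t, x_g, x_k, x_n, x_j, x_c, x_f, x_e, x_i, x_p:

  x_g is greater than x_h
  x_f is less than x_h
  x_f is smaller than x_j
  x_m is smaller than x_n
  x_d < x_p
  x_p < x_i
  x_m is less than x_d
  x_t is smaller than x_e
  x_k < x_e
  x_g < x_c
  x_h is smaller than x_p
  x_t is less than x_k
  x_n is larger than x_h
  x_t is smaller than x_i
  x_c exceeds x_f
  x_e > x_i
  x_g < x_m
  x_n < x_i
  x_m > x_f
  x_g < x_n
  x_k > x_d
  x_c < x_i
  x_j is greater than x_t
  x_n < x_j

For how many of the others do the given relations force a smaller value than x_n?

Directly below x_n: x_h, x_g, x_m.
One step further: x_f (4 so far).
Nothing else is reachable below x_n; 4 in all.

4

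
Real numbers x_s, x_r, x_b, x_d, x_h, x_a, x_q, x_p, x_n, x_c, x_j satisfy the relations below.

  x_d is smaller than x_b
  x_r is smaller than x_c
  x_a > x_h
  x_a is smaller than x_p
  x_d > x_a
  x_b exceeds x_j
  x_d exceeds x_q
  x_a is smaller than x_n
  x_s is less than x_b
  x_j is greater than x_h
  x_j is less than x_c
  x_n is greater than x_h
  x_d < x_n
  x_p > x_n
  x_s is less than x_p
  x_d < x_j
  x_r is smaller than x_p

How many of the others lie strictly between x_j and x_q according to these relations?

The relations place x_q below x_j. An element lies strictly between them when it is forced above x_q and also forced below x_j.
Above x_q: {x_d, x_n, x_b, x_c, x_p}. Below x_j: {x_h, x_a, x_d}.
Intersection: {x_d} — 1.

1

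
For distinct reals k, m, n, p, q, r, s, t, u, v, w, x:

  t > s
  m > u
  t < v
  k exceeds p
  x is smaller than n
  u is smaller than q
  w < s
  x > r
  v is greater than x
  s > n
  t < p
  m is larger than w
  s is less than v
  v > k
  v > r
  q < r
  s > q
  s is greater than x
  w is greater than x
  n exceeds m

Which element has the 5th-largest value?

s

Chaining the given pairs: u < q < r < x < w < m < n < s < t < p < k < v.
Counting 5 from the largest end gives s.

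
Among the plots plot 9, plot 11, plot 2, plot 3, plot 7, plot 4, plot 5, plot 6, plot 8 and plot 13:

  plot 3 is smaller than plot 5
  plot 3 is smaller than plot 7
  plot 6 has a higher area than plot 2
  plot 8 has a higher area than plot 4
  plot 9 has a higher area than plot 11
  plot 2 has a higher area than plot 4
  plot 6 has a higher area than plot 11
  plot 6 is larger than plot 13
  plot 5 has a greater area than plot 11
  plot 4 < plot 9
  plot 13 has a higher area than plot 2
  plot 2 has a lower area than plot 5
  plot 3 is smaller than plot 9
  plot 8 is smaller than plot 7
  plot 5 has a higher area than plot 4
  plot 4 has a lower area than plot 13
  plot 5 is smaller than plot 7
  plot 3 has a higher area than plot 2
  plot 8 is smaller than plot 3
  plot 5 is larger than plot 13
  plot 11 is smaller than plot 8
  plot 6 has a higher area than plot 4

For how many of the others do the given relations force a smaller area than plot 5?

Directly below plot 5: plot 4, plot 2, plot 11, plot 13, plot 3.
One step further: plot 8 (6 so far).
Nothing else is reachable below plot 5; 6 in all.

6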